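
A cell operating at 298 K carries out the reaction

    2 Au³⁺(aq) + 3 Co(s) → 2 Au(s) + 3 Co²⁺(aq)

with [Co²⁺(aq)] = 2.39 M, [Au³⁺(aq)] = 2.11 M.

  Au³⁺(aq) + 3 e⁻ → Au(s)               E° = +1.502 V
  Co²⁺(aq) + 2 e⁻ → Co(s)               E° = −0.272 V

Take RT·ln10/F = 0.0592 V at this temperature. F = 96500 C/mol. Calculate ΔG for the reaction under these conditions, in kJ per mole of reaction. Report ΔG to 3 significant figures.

−1020 kJ/mol

With Au³⁺/Au reduced at the cathode, E°cell = +1.502 − (−0.272) = +1.774 V and n = 6.
Here Q = [Co²⁺(aq)]^3 / [Au³⁺(aq)]^2 = 3.07 (log Q = 0.487), giving E = +1.774 − (0.0592/6)·(0.487) = +1.7692 V.
Finally ΔG = −nFE = −(6)(96500 C/mol)(+1.7692 V) = −1020 kJ/mol.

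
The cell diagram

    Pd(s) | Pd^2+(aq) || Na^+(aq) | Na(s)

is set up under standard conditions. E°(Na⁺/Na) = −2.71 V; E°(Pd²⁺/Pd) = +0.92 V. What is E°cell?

−3.63 V

By convention the left-hand electrode in cell notation is the anode (oxidation) and the right-hand electrode is the cathode (reduction).
E°cell = E°(right) − E°(left) = −2.71 − (+0.92) = −3.63 V.
The negative sign shows that, as written, the cell would require an external voltage to drive the reaction.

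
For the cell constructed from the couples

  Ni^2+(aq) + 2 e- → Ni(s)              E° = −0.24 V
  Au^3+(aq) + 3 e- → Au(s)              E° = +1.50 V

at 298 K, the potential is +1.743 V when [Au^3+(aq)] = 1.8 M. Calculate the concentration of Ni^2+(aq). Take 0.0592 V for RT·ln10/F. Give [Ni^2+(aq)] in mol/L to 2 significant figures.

1.2 M

With Au³⁺/Au at the cathode and Ni²⁺/Ni at the anode, E°cell = +1.50 − (−0.24) = +1.74 V (n = 6).
Rearranging E = E° − (0.0592/n)·log Q gives log Q = 6(+1.74 − (+1.743))/0.0592 = −0.304.
For 2 Au^3+(aq) + 3 Ni(s) → 2 Au(s) + 3 Ni^2+(aq), the reaction quotient is Q = [Ni^2+(aq)]^3 / [Au^3+(aq)]^2.
Solving for the unknown gives log [Ni^2+(aq)] = 0.069, so [Ni^2+(aq)] ≈ 1.2 M.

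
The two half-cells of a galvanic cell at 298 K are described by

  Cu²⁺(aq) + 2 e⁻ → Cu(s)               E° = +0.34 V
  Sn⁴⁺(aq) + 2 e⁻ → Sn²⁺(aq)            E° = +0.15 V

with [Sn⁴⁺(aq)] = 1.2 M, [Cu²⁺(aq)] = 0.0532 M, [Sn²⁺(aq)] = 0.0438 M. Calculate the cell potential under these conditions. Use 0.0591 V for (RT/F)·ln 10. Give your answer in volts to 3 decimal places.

+0.110 V

Cu²⁺/Cu is reduced (cathode, E° = +0.34 V) and Sn⁴⁺/Sn²⁺ is oxidized (anode).
The standard potential is +0.34 − (+0.15) = +0.19 V and the balanced reaction transfers n = 2 electrons.
The balanced reaction is Cu²⁺(aq) + Sn²⁺(aq) → Cu(s) + Sn⁴⁺(aq), so Q = [Sn⁴⁺(aq)] / ([Cu²⁺(aq)]·[Sn²⁺(aq)]) = 515 and log Q = 2.712.
E = E° − (0.0591/n)·log Q = +0.19 − (0.0591/2)(2.712) = +0.110 V.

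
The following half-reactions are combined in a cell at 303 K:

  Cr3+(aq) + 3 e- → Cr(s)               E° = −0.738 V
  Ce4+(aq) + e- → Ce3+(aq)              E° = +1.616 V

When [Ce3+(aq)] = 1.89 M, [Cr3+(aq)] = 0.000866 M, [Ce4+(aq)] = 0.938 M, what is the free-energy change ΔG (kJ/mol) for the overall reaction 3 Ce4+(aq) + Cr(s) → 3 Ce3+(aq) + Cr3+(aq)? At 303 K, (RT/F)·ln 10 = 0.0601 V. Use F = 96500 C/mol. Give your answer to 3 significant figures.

−694 kJ/mol

With Ce⁴⁺/Ce³⁺ reduced at the cathode, E°cell = +1.616 − (−0.738) = +2.354 V and n = 3.
The reaction quotient is ([Ce3+(aq)]^3·[Cr3+(aq)]) / [Ce4+(aq)]^3 = 0.00708; by Nernst, E = +2.354 − (0.0601/3)(−2.150) = +2.3971 V.
Then ΔG = −nFE = −3 × 96500 × +2.3971 J/mol = −694 kJ/mol.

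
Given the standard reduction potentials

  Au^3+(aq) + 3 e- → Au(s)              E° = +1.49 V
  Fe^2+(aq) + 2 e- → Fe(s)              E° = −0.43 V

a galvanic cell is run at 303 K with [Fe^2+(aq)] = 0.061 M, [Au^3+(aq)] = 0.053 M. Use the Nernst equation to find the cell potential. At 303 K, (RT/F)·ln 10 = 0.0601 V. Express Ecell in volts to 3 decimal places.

The Au³⁺/Au couple has the more positive E°, so it is the cathode; Fe²⁺/Fe is the anode.
E°cell = +1.49 − (−0.43) = +1.92 V, with n = 6 electrons transferred.
The balanced reaction is 2 Au^3+(aq) + 3 Fe(s) → 2 Au(s) + 3 Fe^2+(aq), so Q = [Fe^2+(aq)]^3 / [Au^3+(aq)]^2 = 0.0808 and log Q = −1.093.
By the Nernst equation, E = +1.92 − (0.0601/6)·(−1.093) = +1.931 V.

+1.931 V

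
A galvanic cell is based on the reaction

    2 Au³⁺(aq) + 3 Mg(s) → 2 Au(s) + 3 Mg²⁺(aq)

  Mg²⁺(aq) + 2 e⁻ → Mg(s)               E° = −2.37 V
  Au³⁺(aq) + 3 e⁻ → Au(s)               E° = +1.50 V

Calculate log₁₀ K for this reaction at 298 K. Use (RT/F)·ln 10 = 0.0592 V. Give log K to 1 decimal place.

log K = 392.2

The Au³⁺/Au couple is reduced (cathode); E°cell = +1.50 − (−2.37) = +3.87 V with n = 6.
At equilibrium E = 0, so log K = nE°cell / 0.0592 = (6)(+3.87) / 0.0592 = 392.2.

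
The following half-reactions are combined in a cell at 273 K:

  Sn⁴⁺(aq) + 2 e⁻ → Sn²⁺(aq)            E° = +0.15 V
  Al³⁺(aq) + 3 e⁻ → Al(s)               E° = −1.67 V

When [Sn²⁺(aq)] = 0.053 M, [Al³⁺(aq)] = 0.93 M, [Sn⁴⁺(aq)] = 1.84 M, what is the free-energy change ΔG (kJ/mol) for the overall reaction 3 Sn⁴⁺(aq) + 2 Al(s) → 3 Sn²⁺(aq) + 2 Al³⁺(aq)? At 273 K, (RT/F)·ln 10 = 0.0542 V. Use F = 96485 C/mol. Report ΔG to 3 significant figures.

−1080 kJ/mol

With Sn⁴⁺/Sn²⁺ reduced at the cathode, E°cell = +0.15 − (−1.67) = +1.82 V and n = 6.
Q = ([Sn²⁺(aq)]^3·[Al³⁺(aq)]^2) / [Sn⁴⁺(aq)]^3 = 2.07×10^−5, so log Q = −4.685 and E = +1.82 − (0.0542/6)(−4.685) = +1.8623 V.
Finally ΔG = −nFE = −(6)(96485 C/mol)(+1.8623 V) = −1080 kJ/mol.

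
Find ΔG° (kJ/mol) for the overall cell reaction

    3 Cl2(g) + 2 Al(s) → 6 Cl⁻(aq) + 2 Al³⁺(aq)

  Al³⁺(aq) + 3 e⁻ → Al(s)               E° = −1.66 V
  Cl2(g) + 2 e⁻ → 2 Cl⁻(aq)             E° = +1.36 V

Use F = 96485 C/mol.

In the reaction as written Cl2(g) is reduced, so the Cl₂/Cl⁻ couple is the cathode and Al³⁺/Al is the anode.
E°cell = +1.36 − (−1.66) = +3.02 V; balancing electrons gives n = 6.
ΔG° = −nFE°cell = −(6)(96485)(+3.02) J/mol = −1748 kJ/mol.

−1748 kJ/mol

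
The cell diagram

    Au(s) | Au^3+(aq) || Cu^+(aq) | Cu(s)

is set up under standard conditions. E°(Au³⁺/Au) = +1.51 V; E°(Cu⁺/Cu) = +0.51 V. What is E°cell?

By convention the left-hand electrode in cell notation is the anode (oxidation) and the right-hand electrode is the cathode (reduction).
E°cell = E°(right) − E°(left) = +0.51 − (+1.51) = −1.00 V.
The negative sign shows that, as written, the cell would require an external voltage to drive the reaction.

−1.00 V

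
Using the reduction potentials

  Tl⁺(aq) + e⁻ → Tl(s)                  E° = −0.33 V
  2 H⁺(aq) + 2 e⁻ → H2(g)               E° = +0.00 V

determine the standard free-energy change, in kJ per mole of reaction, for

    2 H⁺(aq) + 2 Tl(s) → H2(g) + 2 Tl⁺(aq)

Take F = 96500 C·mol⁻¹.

In the reaction as written H⁺(aq) is reduced, so the 2H⁺/H₂ couple is the cathode and Tl⁺/Tl is the anode.
E°cell = +0.00 − (−0.33) = +0.33 V; balancing electrons gives n = 2.
ΔG° = −nFE°cell = −(2)(96500)(+0.33) J/mol = −63.7 kJ/mol.

−63.7 kJ/mol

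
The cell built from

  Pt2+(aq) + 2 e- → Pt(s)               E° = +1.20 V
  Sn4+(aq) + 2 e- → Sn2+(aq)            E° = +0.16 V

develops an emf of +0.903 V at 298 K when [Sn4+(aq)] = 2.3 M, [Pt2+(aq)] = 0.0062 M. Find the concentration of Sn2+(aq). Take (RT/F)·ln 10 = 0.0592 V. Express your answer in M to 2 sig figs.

0.0087 M

The Pt²⁺/Pt couple has the larger reduction potential, so it is the cathode: E°cell = +1.20 − (+0.16) = +1.04 V and n = 2.
From the Nernst equation, log Q = n(E° − E)/0.0592 = 2·(+1.04 − (+0.903))/0.0592 = 4.628.
For Pt2+(aq) + Sn2+(aq) → Pt(s) + Sn4+(aq), the reaction quotient is Q = [Sn4+(aq)] / ([Pt2+(aq)]·[Sn2+(aq)]).
Substituting the known concentrations and solving, log [Sn2+(aq)] = −2.059 and [Sn2+(aq)] = 0.0087 M.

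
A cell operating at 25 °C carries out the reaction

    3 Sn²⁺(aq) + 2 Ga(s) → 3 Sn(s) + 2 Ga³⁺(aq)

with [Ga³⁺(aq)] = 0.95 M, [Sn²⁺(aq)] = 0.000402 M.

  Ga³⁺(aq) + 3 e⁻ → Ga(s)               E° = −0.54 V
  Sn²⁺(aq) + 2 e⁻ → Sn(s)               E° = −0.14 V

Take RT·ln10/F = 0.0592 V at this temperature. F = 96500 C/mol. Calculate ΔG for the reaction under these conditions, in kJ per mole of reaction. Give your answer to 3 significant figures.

E°cell = −0.14 − (−0.54) = +0.40 V; the balanced reaction transfers n = 6 electrons.
The reaction quotient is [Ga³⁺(aq)]^2 / [Sn²⁺(aq)]^3 = 1.39×10^10; by Nernst, E = +0.40 − (0.0592/6)(10.143) = +0.2999 V.
ΔG = −nFE = −(6)(96500)(+0.2999) J/mol = −174 kJ/mol.

−174 kJ/mol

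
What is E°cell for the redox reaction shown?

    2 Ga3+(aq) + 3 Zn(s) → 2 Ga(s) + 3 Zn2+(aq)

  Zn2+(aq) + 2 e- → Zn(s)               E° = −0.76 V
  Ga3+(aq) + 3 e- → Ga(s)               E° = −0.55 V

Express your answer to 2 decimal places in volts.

+0.21 V

In the reaction as written, Ga3+(aq) is reduced (cathode) and Zn2+(aq) is produced by oxidation at the anode.
E°cell = E°(cathode) − E°(anode) = −0.55 − (−0.76) = +0.21 V.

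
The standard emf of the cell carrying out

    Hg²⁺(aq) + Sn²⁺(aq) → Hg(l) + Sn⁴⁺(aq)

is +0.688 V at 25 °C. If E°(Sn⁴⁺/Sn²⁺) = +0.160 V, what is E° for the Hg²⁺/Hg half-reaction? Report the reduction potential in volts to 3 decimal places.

+0.848 V

In the reaction as written the Hg²⁺/Hg couple is reduced (cathode) and Sn⁴⁺/Sn²⁺ is oxidized (anode), so E°cell = E°(Hg²⁺/Hg) − E°(Sn⁴⁺/Sn²⁺).
E°(Hg²⁺/Hg) = E°cell + E°(anode) = +0.688 + (+0.160) = +0.848 V.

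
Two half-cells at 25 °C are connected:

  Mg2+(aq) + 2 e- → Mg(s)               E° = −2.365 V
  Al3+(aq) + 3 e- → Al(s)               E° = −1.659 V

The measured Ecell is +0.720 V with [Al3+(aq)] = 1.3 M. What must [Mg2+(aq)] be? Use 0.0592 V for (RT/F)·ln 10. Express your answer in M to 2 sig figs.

0.40 M

Al³⁺/Al is the cathode (higher E°); E°cell = −1.659 − (−2.365) = +0.706 V with n = 6.
From the Nernst equation, log Q = n(E° − E)/0.0592 = 6·(+0.706 − (+0.720))/0.0592 = −1.419.
The balanced reaction is 2 Al3+(aq) + 3 Mg(s) → 2 Al(s) + 3 Mg2+(aq), so Q = [Mg2+(aq)]^3 / [Al3+(aq)]^2.
Substituting the known concentrations and solving, log [Mg2+(aq)] = −0.397 and [Mg2+(aq)] = 0.40 M.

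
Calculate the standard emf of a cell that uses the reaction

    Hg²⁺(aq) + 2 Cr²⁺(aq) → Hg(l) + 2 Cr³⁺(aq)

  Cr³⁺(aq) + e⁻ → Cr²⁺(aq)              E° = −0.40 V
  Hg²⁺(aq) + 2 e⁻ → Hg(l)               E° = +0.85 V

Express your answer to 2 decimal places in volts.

Hg²⁺(aq) gains electrons, so the Hg²⁺/Hg couple is the cathode; the Cr³⁺/Cr²⁺ couple is the anode.
E°cell = E°(cathode) − E°(anode) = +0.85 − (−0.40) = +1.25 V.
The positive value indicates the reaction is spontaneous as written.

+1.25 V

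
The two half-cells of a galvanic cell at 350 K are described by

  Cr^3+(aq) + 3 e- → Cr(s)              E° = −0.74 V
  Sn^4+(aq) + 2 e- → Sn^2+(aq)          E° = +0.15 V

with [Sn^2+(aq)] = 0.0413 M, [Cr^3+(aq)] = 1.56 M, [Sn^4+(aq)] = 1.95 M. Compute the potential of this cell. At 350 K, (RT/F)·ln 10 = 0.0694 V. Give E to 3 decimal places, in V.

Since E°(Sn⁴⁺/Sn²⁺) > E°(Cr³⁺/Cr), Sn⁴⁺/Sn²⁺ serves as the cathode.
E°cell = +0.15 − (−0.74) = +0.89 V, with n = 6 electrons transferred.
The balanced reaction is 3 Sn^4+(aq) + 2 Cr(s) → 3 Sn^2+(aq) + 2 Cr^3+(aq), so Q = ([Sn^2+(aq)]^3·[Cr^3+(aq)]^2) / [Sn^4+(aq)]^3 = 2.31×10^−5 and log Q = −4.636.
E = E° − (0.0694/n)·log Q = +0.89 − (0.0694/6)(−4.636) = +0.944 V.

+0.944 V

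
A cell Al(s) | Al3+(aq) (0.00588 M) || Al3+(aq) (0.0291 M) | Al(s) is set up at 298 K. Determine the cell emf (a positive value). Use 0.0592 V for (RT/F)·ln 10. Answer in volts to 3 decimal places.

0.014 V

For a concentration cell E°cell = 0, since both electrodes use the same couple.
The compartment with the higher Al3+(aq) concentration (0.0291 M) acts as the cathode; ions are reduced there and produced at the dilute (0.00588 M) anode.
With n = 3, Ecell = −(0.0592/3)·log([dilute]/[conc]) = −(0.0592/3)·log(0.00588/0.0291) = +0.014 V.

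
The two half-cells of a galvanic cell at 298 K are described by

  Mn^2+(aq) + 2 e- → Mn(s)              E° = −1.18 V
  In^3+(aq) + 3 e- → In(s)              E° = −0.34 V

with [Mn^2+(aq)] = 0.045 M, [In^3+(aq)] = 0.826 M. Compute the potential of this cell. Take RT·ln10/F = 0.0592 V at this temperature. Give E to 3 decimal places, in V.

In³⁺/In is reduced (cathode, E° = −0.34 V) and Mn²⁺/Mn is oxidized (anode).
The standard potential is −0.34 − (−1.18) = +0.84 V and the balanced reaction transfers n = 6 electrons.
The balanced reaction is 2 In^3+(aq) + 3 Mn(s) → 2 In(s) + 3 Mn^2+(aq), so Q = [Mn^2+(aq)]^3 / [In^3+(aq)]^2 = 0.000134 and log Q = −3.874.
E = E° − (0.0592/n)·log Q = +0.84 − (0.0592/6)(−3.874) = +0.878 V.

+0.878 V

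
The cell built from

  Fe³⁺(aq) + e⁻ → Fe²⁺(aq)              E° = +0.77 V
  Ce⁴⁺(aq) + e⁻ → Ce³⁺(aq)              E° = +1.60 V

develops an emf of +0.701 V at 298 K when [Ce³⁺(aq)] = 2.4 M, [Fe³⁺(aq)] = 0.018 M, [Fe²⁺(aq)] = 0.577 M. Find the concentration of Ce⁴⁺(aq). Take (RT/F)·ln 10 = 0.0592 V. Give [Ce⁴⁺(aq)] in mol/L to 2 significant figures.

0.00050 M

With Ce⁴⁺/Ce³⁺ at the cathode and Fe³⁺/Fe²⁺ at the anode, E°cell = +1.60 − (+0.77) = +0.83 V (n = 1).
From the Nernst equation, log Q = n(E° − E)/0.0592 = 1·(+0.83 − (+0.701))/0.0592 = 2.179.
For Ce⁴⁺(aq) + Fe²⁺(aq) → Ce³⁺(aq) + Fe³⁺(aq), the reaction quotient is Q = ([Ce³⁺(aq)]·[Fe³⁺(aq)]) / ([Ce⁴⁺(aq)]·[Fe²⁺(aq)]).
Solving for the unknown gives log [Ce⁴⁺(aq)] = −3.305, so [Ce⁴⁺(aq)] ≈ 0.00050 M.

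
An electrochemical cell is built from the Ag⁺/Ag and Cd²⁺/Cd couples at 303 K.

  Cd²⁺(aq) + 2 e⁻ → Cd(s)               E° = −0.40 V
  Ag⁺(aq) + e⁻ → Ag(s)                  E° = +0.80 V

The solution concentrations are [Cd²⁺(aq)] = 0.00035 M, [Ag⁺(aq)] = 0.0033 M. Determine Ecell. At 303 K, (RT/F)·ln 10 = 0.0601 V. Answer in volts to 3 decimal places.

+1.155 V

Ag⁺/Ag is reduced (cathode, E° = +0.80 V) and Cd²⁺/Cd is oxidized (anode).
E°cell = +0.80 − (−0.40) = +1.20 V, with n = 2 electrons transferred.
Balancing gives 2 Ag⁺(aq) + Cd(s) → 2 Ag(s) + Cd²⁺(aq); hence Q = [Cd²⁺(aq)] / [Ag⁺(aq)]^2 = 32.1 (log Q = 1.507).
Applying E = E° − (RT ln10/nF)·log Q gives +1.20 − (0.0601/2)(1.507) = +1.155 V.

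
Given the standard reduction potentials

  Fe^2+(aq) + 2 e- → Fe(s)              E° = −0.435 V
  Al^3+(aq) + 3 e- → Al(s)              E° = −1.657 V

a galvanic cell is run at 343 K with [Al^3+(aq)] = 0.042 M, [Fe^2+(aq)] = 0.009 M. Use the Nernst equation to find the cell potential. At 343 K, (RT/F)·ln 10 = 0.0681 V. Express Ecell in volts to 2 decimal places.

Since E°(Fe²⁺/Fe) > E°(Al³⁺/Al), Fe²⁺/Fe serves as the cathode.
The standard potential is −0.435 − (−1.657) = +1.222 V and the balanced reaction transfers n = 6 electrons.
For the overall reaction 3 Fe^2+(aq) + 2 Al(s) → 3 Fe(s) + 2 Al^3+(aq), Q = [Al^3+(aq)]^2 / [Fe^2+(aq)]^3 = 2.42×10^3, giving log Q = 3.384.
Applying E = E° − (RT ln10/nF)·log Q gives +1.222 − (0.0681/6)(3.384) = +1.18 V.

+1.18 V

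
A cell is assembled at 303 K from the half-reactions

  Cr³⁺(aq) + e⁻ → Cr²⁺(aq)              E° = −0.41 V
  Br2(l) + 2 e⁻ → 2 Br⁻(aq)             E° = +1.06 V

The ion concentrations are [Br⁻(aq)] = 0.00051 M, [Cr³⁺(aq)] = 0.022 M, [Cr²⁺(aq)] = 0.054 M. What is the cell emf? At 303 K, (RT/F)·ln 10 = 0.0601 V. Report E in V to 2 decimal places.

The Br₂/Br⁻ couple has the more positive E°, so it is the cathode; Cr³⁺/Cr²⁺ is the anode.
E°cell = E°cat − E°an = +1.06 − (−0.41) = +1.47 V; n = 2.
Balancing gives Br2(l) + 2 Cr²⁺(aq) → 2 Br⁻(aq) + 2 Cr³⁺(aq); hence Q = ([Br⁻(aq)]^2·[Cr³⁺(aq)]^2) / [Cr²⁺(aq)]^2 = 4.32×10^−8 (log Q = −7.365).
Applying E = E° − (RT ln10/nF)·log Q gives +1.47 − (0.0601/2)(−7.365) = +1.69 V.

+1.69 V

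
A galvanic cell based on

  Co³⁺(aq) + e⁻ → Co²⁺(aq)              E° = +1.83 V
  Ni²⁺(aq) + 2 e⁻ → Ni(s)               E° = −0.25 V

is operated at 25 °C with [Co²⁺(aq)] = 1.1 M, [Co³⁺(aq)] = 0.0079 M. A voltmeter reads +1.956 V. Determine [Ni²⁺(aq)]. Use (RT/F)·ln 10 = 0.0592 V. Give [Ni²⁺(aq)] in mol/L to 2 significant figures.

The Co³⁺/Co²⁺ couple has the larger reduction potential, so it is the cathode: E°cell = +1.83 − (−0.25) = +2.08 V and n = 2.
From the Nernst equation, log Q = n(E° − E)/0.0592 = 2·(+2.08 − (+1.956))/0.0592 = 4.189.
Balancing electrons gives 2 Co³⁺(aq) + Ni(s) → 2 Co²⁺(aq) + Ni²⁺(aq); thus Q = ([Co²⁺(aq)]^2·[Ni²⁺(aq)]) / [Co³⁺(aq)]^2.
Isolating [Ni²⁺(aq)] in Q = 10^{4.189} yields log [Ni²⁺(aq)] = −0.099, i.e. 0.80 M.

0.80 M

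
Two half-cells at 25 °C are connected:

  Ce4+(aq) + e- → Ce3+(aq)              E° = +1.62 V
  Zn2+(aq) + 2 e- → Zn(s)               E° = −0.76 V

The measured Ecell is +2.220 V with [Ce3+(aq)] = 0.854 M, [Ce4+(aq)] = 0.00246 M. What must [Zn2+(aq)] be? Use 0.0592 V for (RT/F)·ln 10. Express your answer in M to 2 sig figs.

Ce⁴⁺/Ce³⁺ is the cathode (higher E°); E°cell = +1.62 − (−0.76) = +2.38 V with n = 2.
Since E = E° − (0.0592/n)·log Q, log Q = n(E° − E)/0.0592 = 5.405.
The balanced reaction is 2 Ce4+(aq) + Zn(s) → 2 Ce3+(aq) + Zn2+(aq), so Q = ([Ce3+(aq)]^2·[Zn2+(aq)]) / [Ce4+(aq)]^2.
Solving for the unknown gives log [Zn2+(aq)] = 0.324, so [Zn2+(aq)] ≈ 2.1 M.

2.1 M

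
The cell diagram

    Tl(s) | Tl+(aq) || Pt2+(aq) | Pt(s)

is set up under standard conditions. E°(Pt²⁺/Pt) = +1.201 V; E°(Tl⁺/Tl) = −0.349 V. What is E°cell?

+1.550 V

By convention the left-hand electrode in cell notation is the anode (oxidation) and the right-hand electrode is the cathode (reduction).
E°cell = E°(right) − E°(left) = +1.201 − (−0.349) = +1.550 V.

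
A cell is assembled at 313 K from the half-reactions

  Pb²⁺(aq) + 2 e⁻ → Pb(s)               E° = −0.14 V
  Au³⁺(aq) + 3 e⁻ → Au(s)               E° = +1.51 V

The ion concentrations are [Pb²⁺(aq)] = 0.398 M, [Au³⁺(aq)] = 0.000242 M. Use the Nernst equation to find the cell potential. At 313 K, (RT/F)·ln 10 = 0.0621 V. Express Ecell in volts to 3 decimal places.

+1.588 V

Since E°(Au³⁺/Au) > E°(Pb²⁺/Pb), Au³⁺/Au serves as the cathode.
The standard potential is +1.51 − (−0.14) = +1.65 V and the balanced reaction transfers n = 6 electrons.
The balanced reaction is 2 Au³⁺(aq) + 3 Pb(s) → 2 Au(s) + 3 Pb²⁺(aq), so Q = [Pb²⁺(aq)]^3 / [Au³⁺(aq)]^2 = 1.08×10^6 and log Q = 6.032.
By the Nernst equation, E = +1.65 − (0.0621/6)·(6.032) = +1.588 V.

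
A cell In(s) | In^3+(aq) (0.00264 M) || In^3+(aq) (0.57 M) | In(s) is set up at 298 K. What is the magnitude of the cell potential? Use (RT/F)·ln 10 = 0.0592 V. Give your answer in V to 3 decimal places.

0.046 V

For a concentration cell E°cell = 0, since both electrodes use the same couple.
The compartment with the higher In^3+(aq) concentration (0.57 M) acts as the cathode; ions are reduced there and produced at the dilute (0.00264 M) anode.
With n = 3, Ecell = −(0.0592/3)·log([dilute]/[conc]) = −(0.0592/3)·log(0.00264/0.57) = +0.046 V.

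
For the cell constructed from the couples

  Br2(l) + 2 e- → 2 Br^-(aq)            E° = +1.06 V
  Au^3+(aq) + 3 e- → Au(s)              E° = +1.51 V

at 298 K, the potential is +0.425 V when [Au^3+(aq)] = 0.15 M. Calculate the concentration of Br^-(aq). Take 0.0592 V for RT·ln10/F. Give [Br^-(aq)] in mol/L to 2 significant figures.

0.71 M

With Au³⁺/Au at the cathode and Br₂/Br⁻ at the anode, E°cell = +1.51 − (+1.06) = +0.45 V (n = 6).
Since E = E° − (0.0592/n)·log Q, log Q = n(E° − E)/0.0592 = 2.534.
For 2 Au^3+(aq) + 6 Br^-(aq) → 2 Au(s) + 3 Br2(l), the reaction quotient is Q = 1 / ([Au^3+(aq)]^2·[Br^-(aq)]^6).
Isolating [Br^-(aq)] in Q = 10^{2.534} yields log [Br^-(aq)] = −0.148, i.e. 0.71 M.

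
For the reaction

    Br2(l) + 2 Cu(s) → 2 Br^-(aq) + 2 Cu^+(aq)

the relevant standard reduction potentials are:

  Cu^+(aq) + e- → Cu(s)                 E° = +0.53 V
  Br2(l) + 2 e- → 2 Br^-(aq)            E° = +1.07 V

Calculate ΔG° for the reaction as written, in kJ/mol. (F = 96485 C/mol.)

−104 kJ/mol

In the reaction as written Br2(l) is reduced, so the Br₂/Br⁻ couple is the cathode and Cu⁺/Cu is the anode.
E°cell = +1.07 − (+0.53) = +0.54 V; balancing electrons gives n = 2.
ΔG° = −nFE°cell = −(2)(96485)(+0.54) J/mol = −104 kJ/mol.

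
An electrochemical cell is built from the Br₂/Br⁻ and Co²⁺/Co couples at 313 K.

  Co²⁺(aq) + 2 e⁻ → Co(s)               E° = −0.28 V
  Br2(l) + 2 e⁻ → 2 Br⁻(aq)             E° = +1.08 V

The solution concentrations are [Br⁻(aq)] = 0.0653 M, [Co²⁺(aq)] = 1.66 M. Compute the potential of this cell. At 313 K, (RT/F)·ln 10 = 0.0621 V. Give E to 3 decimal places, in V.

Br₂/Br⁻ is reduced (cathode, E° = +1.08 V) and Co²⁺/Co is oxidized (anode).
E°cell = E°cat − E°an = +1.08 − (−0.28) = +1.36 V; n = 2.
The balanced reaction is Br2(l) + Co(s) → 2 Br⁻(aq) + Co²⁺(aq), so Q = [Br⁻(aq)]^2·[Co²⁺(aq)] = 0.00708 and log Q = −2.150.
By the Nernst equation, E = +1.36 − (0.0621/2)·(−2.150) = +1.427 V.

+1.427 V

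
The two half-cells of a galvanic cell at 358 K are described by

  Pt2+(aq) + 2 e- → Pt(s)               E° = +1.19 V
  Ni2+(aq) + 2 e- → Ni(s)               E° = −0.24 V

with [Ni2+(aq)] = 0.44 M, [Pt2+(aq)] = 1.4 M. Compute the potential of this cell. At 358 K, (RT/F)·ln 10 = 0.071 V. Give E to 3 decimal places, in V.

Since E°(Pt²⁺/Pt) > E°(Ni²⁺/Ni), Pt²⁺/Pt serves as the cathode.
E°cell = E°cat − E°an = +1.19 − (−0.24) = +1.43 V; n = 2.
For the overall reaction Pt2+(aq) + Ni(s) → Pt(s) + Ni2+(aq), Q = [Ni2+(aq)] / [Pt2+(aq)] = 0.314, giving log Q = −0.503.
E = E° − (0.071/n)·log Q = +1.43 − (0.071/2)(−0.503) = +1.448 V.

+1.448 V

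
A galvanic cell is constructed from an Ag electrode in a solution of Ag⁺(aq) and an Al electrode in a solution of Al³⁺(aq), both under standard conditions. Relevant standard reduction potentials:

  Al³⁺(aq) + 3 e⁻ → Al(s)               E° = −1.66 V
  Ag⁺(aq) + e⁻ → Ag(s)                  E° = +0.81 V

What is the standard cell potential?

Of the two couples in this cell, the one with the more positive reduction potential is reduced at the cathode: here that is Ag⁺/Ag (+0.81 V); Al³⁺/Al (−1.66 V) is the anode.
E°cell = E°(cathode) − E°(anode) = +0.81 − (−1.66) = +2.47 V.

+2.47 V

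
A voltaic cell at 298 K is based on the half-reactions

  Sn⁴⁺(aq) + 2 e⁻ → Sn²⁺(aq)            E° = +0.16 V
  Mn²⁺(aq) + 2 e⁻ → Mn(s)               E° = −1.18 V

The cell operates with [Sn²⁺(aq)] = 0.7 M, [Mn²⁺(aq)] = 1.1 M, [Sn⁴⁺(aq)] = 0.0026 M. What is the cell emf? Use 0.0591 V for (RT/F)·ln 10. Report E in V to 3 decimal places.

Sn⁴⁺/Sn²⁺ is reduced (cathode, E° = +0.16 V) and Mn²⁺/Mn is oxidized (anode).
The standard potential is +0.16 − (−1.18) = +1.34 V and the balanced reaction transfers n = 2 electrons.
For the overall reaction Sn⁴⁺(aq) + Mn(s) → Sn²⁺(aq) + Mn²⁺(aq), Q = ([Sn²⁺(aq)]·[Mn²⁺(aq)]) / [Sn⁴⁺(aq)] = 296, giving log Q = 2.472.
Applying E = E° − (RT ln10/nF)·log Q gives +1.34 − (0.0591/2)(2.472) = +1.267 V.

+1.267 V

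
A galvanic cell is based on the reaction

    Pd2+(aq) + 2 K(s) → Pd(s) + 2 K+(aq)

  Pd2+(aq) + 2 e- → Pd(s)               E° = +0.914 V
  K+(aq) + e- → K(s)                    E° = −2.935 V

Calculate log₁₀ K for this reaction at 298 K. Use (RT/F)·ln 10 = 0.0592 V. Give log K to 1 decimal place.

The Pd²⁺/Pd couple is reduced (cathode); E°cell = +0.914 − (−2.935) = +3.849 V with n = 2.
At equilibrium E = 0, so log K = nE°cell / 0.0592 = (2)(+3.849) / 0.0592 = 130.0.

log K = 130.0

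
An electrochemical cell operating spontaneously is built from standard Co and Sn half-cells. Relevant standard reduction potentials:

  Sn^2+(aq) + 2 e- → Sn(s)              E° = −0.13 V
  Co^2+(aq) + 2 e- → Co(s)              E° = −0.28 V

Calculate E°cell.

The Sn²⁺/Sn couple has the higher E°, so Sn ion is reduced (cathode) and Co is oxidized (anode).
E°cell = E°(cathode) − E°(anode) = −0.13 − (−0.28) = +0.15 V.

+0.15 V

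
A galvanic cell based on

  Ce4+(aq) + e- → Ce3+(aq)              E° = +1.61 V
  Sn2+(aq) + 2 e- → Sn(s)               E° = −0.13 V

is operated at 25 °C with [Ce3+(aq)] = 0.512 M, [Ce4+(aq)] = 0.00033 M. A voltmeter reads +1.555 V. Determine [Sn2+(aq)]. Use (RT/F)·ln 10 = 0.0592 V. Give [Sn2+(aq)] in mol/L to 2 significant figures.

0.74 M

The Ce⁴⁺/Ce³⁺ couple has the larger reduction potential, so it is the cathode: E°cell = +1.61 − (−0.13) = +1.74 V and n = 2.
From the Nernst equation, log Q = n(E° − E)/0.0592 = 2·(+1.74 − (+1.555))/0.0592 = 6.250.
For 2 Ce4+(aq) + Sn(s) → 2 Ce3+(aq) + Sn2+(aq), the reaction quotient is Q = ([Ce3+(aq)]^2·[Sn2+(aq)]) / [Ce4+(aq)]^2.
Solving for the unknown gives log [Sn2+(aq)] = −0.132, so [Sn2+(aq)] ≈ 0.74 M.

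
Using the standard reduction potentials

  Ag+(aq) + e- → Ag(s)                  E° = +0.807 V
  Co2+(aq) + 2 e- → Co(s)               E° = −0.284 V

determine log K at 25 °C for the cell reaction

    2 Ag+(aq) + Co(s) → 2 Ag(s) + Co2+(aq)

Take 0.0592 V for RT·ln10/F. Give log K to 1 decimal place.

log K = 36.9

The Ag⁺/Ag couple is reduced (cathode); E°cell = +0.807 − (−0.284) = +1.091 V with n = 2.
At equilibrium E = 0, so log K = nE°cell / 0.0592 = (2)(+1.091) / 0.0592 = 36.9.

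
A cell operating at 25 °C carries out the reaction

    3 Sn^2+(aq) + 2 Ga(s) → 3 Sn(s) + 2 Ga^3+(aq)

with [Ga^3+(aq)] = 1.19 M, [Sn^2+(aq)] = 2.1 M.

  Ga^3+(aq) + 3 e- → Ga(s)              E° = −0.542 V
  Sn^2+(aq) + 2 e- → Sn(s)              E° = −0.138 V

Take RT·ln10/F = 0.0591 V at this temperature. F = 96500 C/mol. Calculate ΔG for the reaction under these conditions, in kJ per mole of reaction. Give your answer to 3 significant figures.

E°cell = −0.138 − (−0.542) = +0.404 V; the balanced reaction transfers n = 6 electrons.
The reaction quotient is [Ga^3+(aq)]^2 / [Sn^2+(aq)]^3 = 0.153; by Nernst, E = +0.404 − (0.0591/6)(−0.816) = +0.4120 V.
ΔG = −nFE = −(6)(96500)(+0.4120) J/mol = −239 kJ/mol.

−239 kJ/mol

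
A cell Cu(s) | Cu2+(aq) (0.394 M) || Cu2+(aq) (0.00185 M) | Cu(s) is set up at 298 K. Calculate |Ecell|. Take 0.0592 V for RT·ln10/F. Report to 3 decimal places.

For a concentration cell E°cell = 0, since both electrodes use the same couple.
The compartment with the higher Cu2+(aq) concentration (0.394 M) acts as the cathode; ions are reduced there and produced at the dilute (0.00185 M) anode.
With n = 2, Ecell = −(0.0592/2)·log([dilute]/[conc]) = −(0.0592/2)·log(0.00185/0.394) = +0.069 V.

0.069 V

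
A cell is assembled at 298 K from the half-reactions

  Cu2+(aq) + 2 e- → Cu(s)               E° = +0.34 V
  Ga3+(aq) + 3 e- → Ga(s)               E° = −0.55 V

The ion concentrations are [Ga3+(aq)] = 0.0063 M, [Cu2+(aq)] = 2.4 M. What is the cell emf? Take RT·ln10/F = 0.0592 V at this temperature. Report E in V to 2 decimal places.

+0.94 V

Since E°(Cu²⁺/Cu) > E°(Ga³⁺/Ga), Cu²⁺/Cu serves as the cathode.
E°cell = E°cat − E°an = +0.34 − (−0.55) = +0.89 V; n = 6.
The balanced reaction is 3 Cu2+(aq) + 2 Ga(s) → 3 Cu(s) + 2 Ga3+(aq), so Q = [Ga3+(aq)]^2 / [Cu2+(aq)]^3 = 2.87×10^−6 and log Q = −5.542.
E = E° − (0.0592/n)·log Q = +0.89 − (0.0592/6)(−5.542) = +0.94 V.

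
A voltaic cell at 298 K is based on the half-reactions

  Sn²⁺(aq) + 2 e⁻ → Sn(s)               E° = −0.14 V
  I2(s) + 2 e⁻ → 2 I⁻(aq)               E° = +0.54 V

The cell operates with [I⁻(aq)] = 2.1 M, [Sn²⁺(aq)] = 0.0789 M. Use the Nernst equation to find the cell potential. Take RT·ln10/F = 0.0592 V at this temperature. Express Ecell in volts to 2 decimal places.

+0.69 V

The I₂/I⁻ couple has the more positive E°, so it is the cathode; Sn²⁺/Sn is the anode.
E°cell = +0.54 − (−0.14) = +0.68 V, with n = 2 electrons transferred.
For the overall reaction I2(s) + Sn(s) → 2 I⁻(aq) + Sn²⁺(aq), Q = [I⁻(aq)]^2·[Sn²⁺(aq)] = 0.348, giving log Q = −0.458.
By the Nernst equation, E = +0.68 − (0.0592/2)·(−0.458) = +0.69 V.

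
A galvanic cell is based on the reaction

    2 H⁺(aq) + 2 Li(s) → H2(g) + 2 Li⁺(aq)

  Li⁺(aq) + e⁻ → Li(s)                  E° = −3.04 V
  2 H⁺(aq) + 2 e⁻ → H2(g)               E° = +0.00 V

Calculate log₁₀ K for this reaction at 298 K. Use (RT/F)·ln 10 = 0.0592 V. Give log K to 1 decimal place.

The 2H⁺/H₂ couple is reduced (cathode); E°cell = +0.00 − (−3.04) = +3.04 V with n = 2.
At equilibrium E = 0, so log K = nE°cell / 0.0592 = (2)(+3.04) / 0.0592 = 102.7.

log K = 102.7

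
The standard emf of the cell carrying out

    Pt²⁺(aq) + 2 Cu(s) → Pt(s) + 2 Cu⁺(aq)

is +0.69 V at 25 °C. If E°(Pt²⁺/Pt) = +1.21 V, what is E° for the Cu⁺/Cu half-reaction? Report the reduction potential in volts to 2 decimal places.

In the reaction as written the Pt²⁺/Pt couple is reduced (cathode) and Cu⁺/Cu is oxidized (anode), so E°cell = E°(Pt²⁺/Pt) − E°(Cu⁺/Cu).
E°(Cu⁺/Cu) = E°(cathode) − E°cell = +1.21 − (+0.69) = +0.52 V.

+0.52 V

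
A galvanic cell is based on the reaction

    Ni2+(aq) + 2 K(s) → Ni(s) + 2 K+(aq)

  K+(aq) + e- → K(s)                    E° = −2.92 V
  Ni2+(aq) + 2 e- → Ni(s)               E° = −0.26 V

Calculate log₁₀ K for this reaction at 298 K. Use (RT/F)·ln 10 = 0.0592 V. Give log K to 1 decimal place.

The Ni²⁺/Ni couple is reduced (cathode); E°cell = −0.26 − (−2.92) = +2.66 V with n = 2.
At equilibrium E = 0, so log K = nE°cell / 0.0592 = (2)(+2.66) / 0.0592 = 89.9.

log K = 89.9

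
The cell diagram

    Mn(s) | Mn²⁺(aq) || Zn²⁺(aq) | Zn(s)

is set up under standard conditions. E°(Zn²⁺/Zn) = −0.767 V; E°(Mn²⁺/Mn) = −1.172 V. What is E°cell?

By convention the left-hand electrode in cell notation is the anode (oxidation) and the right-hand electrode is the cathode (reduction).
E°cell = E°(right) − E°(left) = −0.767 − (−1.172) = +0.405 V.

+0.405 V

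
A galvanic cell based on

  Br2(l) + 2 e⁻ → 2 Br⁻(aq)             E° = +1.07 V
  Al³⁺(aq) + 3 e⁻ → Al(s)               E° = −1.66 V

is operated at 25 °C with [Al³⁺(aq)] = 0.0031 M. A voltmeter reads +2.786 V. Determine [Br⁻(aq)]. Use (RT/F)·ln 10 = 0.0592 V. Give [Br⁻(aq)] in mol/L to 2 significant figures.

With Br₂/Br⁻ at the cathode and Al³⁺/Al at the anode, E°cell = +1.07 − (−1.66) = +2.73 V (n = 6).
Since E = E° − (0.0592/n)·log Q, log Q = n(E° − E)/0.0592 = −5.676.
For 3 Br2(l) + 2 Al(s) → 6 Br⁻(aq) + 2 Al³⁺(aq), the reaction quotient is Q = [Br⁻(aq)]^6·[Al³⁺(aq)]^2.
Substituting the known concentrations and solving, log [Br⁻(aq)] = −0.110 and [Br⁻(aq)] = 0.78 M.

0.78 M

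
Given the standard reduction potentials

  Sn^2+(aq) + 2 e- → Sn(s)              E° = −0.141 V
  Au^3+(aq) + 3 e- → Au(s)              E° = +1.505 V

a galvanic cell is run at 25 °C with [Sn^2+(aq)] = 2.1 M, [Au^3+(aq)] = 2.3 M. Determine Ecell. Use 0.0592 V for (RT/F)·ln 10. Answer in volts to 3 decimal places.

The Au³⁺/Au couple has the more positive E°, so it is the cathode; Sn²⁺/Sn is the anode.
The standard potential is +1.505 − (−0.141) = +1.646 V and the balanced reaction transfers n = 6 electrons.
For the overall reaction 2 Au^3+(aq) + 3 Sn(s) → 2 Au(s) + 3 Sn^2+(aq), Q = [Sn^2+(aq)]^3 / [Au^3+(aq)]^2 = 1.75, giving log Q = 0.243.
By the Nernst equation, E = +1.646 − (0.0592/6)·(0.243) = +1.644 V.

+1.644 V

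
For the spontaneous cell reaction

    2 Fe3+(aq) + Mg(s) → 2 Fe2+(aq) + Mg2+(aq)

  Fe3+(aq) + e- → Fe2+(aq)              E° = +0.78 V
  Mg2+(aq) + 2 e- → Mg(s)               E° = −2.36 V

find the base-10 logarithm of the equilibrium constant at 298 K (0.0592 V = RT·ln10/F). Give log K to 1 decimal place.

The Fe³⁺/Fe²⁺ couple is reduced (cathode); E°cell = +0.78 − (−2.36) = +3.14 V with n = 2.
At equilibrium E = 0, so log K = nE°cell / 0.0592 = (2)(+3.14) / 0.0592 = 106.1.

log K = 106.1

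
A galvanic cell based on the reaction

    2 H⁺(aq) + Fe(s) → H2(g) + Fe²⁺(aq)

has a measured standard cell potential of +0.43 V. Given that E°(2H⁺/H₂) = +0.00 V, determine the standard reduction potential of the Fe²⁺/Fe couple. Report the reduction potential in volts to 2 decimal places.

−0.43 V

In the reaction as written the 2H⁺/H₂ couple is reduced (cathode) and Fe²⁺/Fe is oxidized (anode), so E°cell = E°(2H⁺/H₂) − E°(Fe²⁺/Fe).
E°(Fe²⁺/Fe) = E°(cathode) − E°cell = +0.00 − (+0.43) = −0.43 V.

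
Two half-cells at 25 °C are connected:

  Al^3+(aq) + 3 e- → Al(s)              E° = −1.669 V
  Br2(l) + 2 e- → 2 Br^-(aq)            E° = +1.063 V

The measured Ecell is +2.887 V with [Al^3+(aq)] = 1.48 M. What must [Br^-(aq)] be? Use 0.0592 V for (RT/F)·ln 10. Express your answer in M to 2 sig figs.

Br₂/Br⁻ is the cathode (higher E°); E°cell = +1.063 − (−1.669) = +2.732 V with n = 6.
Since E = E° − (0.0592/n)·log Q, log Q = n(E° − E)/0.0592 = −15.709.
Balancing electrons gives 3 Br2(l) + 2 Al(s) → 6 Br^-(aq) + 2 Al^3+(aq); thus Q = [Br^-(aq)]^6·[Al^3+(aq)]^2.
Substituting the known concentrations and solving, log [Br^-(aq)] = −2.675 and [Br^-(aq)] = 0.0021 M.

0.0021 M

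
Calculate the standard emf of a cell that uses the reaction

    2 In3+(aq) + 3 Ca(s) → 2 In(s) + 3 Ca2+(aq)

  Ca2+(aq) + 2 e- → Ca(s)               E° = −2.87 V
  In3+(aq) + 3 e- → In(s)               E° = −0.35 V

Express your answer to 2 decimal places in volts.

In3+(aq) gains electrons, so the In³⁺/In couple is the cathode; the Ca²⁺/Ca couple is the anode.
E°cell = E°(cathode) − E°(anode) = −0.35 − (−2.87) = +2.52 V.

+2.52 V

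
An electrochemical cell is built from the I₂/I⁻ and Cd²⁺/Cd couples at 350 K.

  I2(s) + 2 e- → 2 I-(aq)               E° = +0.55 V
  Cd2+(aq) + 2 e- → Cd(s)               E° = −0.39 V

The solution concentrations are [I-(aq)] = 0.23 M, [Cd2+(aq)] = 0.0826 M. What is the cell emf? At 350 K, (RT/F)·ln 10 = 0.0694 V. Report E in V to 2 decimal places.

The I₂/I⁻ couple has the more positive E°, so it is the cathode; Cd²⁺/Cd is the anode.
The standard potential is +0.55 − (−0.39) = +0.94 V and the balanced reaction transfers n = 2 electrons.
Balancing gives I2(s) + Cd(s) → 2 I-(aq) + Cd2+(aq); hence Q = [I-(aq)]^2·[Cd2+(aq)] = 0.00437 (log Q = −2.360).
E = E° − (0.0694/n)·log Q = +0.94 − (0.0694/2)(−2.360) = +1.02 V.

+1.02 V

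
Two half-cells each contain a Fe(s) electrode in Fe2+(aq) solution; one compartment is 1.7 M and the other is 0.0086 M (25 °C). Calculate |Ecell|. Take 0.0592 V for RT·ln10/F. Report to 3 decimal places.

For a concentration cell E°cell = 0, since both electrodes use the same couple.
The compartment with the higher Fe2+(aq) concentration (1.7 M) acts as the cathode; ions are reduced there and produced at the dilute (0.0086 M) anode.
With n = 2, Ecell = −(0.0592/2)·log([dilute]/[conc]) = −(0.0592/2)·log(0.0086/1.7) = +0.068 V.

0.068 V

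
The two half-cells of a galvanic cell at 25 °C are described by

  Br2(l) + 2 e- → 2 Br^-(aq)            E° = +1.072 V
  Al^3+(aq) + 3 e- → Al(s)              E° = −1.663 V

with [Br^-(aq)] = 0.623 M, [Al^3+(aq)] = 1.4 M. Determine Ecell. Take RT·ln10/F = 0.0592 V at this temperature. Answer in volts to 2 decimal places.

+2.74 V

Br₂/Br⁻ is reduced (cathode, E° = +1.072 V) and Al³⁺/Al is oxidized (anode).
E°cell = E°cat − E°an = +1.072 − (−1.663) = +2.735 V; n = 6.
Balancing gives 3 Br2(l) + 2 Al(s) → 6 Br^-(aq) + 2 Al^3+(aq); hence Q = [Br^-(aq)]^6·[Al^3+(aq)]^2 = 0.115 (log Q = −0.941).
By the Nernst equation, E = +2.735 − (0.0592/6)·(−0.941) = +2.74 V.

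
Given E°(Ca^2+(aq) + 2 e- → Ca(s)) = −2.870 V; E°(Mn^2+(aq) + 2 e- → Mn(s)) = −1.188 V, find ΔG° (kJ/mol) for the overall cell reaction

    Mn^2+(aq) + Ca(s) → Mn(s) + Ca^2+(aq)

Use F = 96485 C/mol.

−325 kJ/mol

In the reaction as written Mn^2+(aq) is reduced, so the Mn²⁺/Mn couple is the cathode and Ca²⁺/Ca is the anode.
E°cell = −1.188 − (−2.870) = +1.682 V; balancing electrons gives n = 2.
ΔG° = −nFE°cell = −(2)(96485)(+1.682) J/mol = −325 kJ/mol.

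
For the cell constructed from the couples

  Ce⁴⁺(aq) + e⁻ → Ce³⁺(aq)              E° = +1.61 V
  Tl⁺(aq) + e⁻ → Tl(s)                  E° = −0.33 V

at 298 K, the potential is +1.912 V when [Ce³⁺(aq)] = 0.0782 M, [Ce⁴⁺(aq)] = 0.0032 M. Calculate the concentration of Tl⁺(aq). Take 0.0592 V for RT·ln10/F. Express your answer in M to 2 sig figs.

0.12 M

The Ce⁴⁺/Ce³⁺ couple has the larger reduction potential, so it is the cathode: E°cell = +1.61 − (−0.33) = +1.94 V and n = 1.
Since E = E° − (0.0592/n)·log Q, log Q = n(E° − E)/0.0592 = 0.473.
The balanced reaction is Ce⁴⁺(aq) + Tl(s) → Ce³⁺(aq) + Tl⁺(aq), so Q = ([Ce³⁺(aq)]·[Tl⁺(aq)]) / [Ce⁴⁺(aq)].
Solving for the unknown gives log [Tl⁺(aq)] = −0.915, so [Tl⁺(aq)] ≈ 0.12 M.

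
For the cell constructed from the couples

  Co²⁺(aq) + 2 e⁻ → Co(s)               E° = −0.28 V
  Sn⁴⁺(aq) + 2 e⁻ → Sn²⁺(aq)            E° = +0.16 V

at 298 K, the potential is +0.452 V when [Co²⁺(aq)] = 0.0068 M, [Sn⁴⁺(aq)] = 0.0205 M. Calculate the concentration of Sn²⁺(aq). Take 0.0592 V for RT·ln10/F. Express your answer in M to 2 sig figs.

The Sn⁴⁺/Sn²⁺ couple has the larger reduction potential, so it is the cathode: E°cell = +0.16 − (−0.28) = +0.44 V and n = 2.
From the Nernst equation, log Q = n(E° − E)/0.0592 = 2·(+0.44 − (+0.452))/0.0592 = −0.405.
For Sn⁴⁺(aq) + Co(s) → Sn²⁺(aq) + Co²⁺(aq), the reaction quotient is Q = ([Sn²⁺(aq)]·[Co²⁺(aq)]) / [Sn⁴⁺(aq)].
Substituting the known concentrations and solving, log [Sn²⁺(aq)] = 0.074 and [Sn²⁺(aq)] = 1.2 M.

1.2 M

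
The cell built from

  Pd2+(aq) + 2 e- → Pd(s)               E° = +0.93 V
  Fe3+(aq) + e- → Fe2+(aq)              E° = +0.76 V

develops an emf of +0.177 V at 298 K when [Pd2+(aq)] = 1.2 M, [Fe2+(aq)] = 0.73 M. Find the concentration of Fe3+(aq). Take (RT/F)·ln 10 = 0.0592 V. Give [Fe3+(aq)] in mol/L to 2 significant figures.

0.61 M

With Pd²⁺/Pd at the cathode and Fe³⁺/Fe²⁺ at the anode, E°cell = +0.93 − (+0.76) = +0.17 V (n = 2).
From the Nernst equation, log Q = n(E° − E)/0.0592 = 2·(+0.17 − (+0.177))/0.0592 = −0.236.
Balancing electrons gives Pd2+(aq) + 2 Fe2+(aq) → Pd(s) + 2 Fe3+(aq); thus Q = [Fe3+(aq)]^2 / ([Pd2+(aq)]·[Fe2+(aq)]^2).
Substituting the known concentrations and solving, log [Fe3+(aq)] = −0.215 and [Fe3+(aq)] = 0.61 M.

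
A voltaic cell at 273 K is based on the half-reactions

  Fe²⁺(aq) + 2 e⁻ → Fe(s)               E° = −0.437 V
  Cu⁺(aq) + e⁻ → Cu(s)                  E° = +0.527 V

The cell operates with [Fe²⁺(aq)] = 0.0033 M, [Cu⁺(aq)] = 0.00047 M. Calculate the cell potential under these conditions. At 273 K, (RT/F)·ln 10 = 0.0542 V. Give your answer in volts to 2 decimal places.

+0.85 V

The Cu⁺/Cu couple has the more positive E°, so it is the cathode; Fe²⁺/Fe is the anode.
E°cell = +0.527 − (−0.437) = +0.964 V, with n = 2 electrons transferred.
The balanced reaction is 2 Cu⁺(aq) + Fe(s) → 2 Cu(s) + Fe²⁺(aq), so Q = [Fe²⁺(aq)] / [Cu⁺(aq)]^2 = 1.49×10^4 and log Q = 4.174.
E = E° − (0.0542/n)·log Q = +0.964 − (0.0542/2)(4.174) = +0.85 V.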